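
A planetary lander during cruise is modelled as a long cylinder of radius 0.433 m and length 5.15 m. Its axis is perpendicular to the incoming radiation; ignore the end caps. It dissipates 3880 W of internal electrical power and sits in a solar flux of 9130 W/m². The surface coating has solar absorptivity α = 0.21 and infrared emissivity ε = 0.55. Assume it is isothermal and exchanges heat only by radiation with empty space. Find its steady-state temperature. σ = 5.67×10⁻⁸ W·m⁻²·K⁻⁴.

T ≈ 411 K

At steady state, absorbed solar power + internal power = radiated power.
Absorbed: α·S·A_cross = 0.21·9130·4.460 = 8551 W (cross-section 2rL).
Total input = 8551 + 3880 = 12430 W.
Radiated: εσ·A_surf·T⁴ with A_surf = 2πrL = 14.01 m².
T⁴ = 12430/(0.55·5.67×10⁻⁸·14.01) = 2.845×10¹⁰ K⁴.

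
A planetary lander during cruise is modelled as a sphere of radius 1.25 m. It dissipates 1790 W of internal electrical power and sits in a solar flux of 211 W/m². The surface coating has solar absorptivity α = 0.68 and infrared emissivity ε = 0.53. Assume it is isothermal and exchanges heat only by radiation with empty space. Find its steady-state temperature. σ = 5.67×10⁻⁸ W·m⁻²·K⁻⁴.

T ≈ 255 K

At steady state, absorbed solar power + internal power = radiated power.
Absorbed: α·S·A_cross = 0.68·211·4.909 = 704.3 W (cross-section πr²).
Total input = 704.3 + 1790 = 2494 W.
Radiated: εσ·A_surf·T⁴ with A_surf = 4πr² = 19.63 m².
T⁴ = 2494/(0.53·5.67×10⁻⁸·19.63) = 4.227×10⁹ K⁴.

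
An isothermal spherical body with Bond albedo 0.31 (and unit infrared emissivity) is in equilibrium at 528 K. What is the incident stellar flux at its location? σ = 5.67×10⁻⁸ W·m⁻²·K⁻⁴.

S ≈ 25500 W/m²

(1−a)S·πr² = σ·4πr²·T⁴ ⇒ S = 4σT⁴/(1−a).
S = 4·5.67×10⁻⁸·7.772×10¹⁰/0.690.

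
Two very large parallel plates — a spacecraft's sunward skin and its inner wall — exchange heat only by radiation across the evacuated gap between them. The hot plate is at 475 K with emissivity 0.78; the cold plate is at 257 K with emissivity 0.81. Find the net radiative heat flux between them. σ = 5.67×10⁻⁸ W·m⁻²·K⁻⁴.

q ≈ 1740 W/m²

For two infinite grey parallel plates, q = σ(T₁⁴ − T₂⁴)/(1/ε₁ + 1/ε₂ − 1).
T₁⁴ − T₂⁴ = 5.091×10¹⁰ − 4.362×10⁹ = 4.654×10¹⁰ K⁴.
1/ε₁ + 1/ε₂ − 1 = 1.282 + 1.235 − 1 = 1.517.
q = 5.67×10⁻⁸ × 4.654×10¹⁰ / 1.517.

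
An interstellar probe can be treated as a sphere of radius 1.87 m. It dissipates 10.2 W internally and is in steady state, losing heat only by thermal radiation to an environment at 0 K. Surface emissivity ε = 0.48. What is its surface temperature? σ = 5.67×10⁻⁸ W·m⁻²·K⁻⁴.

T ≈ 54.0 K

Steady state: internal power = radiated power, P = εσA T⁴.
Radiating area A = 4πr² = 43.94 m².
T⁴ = P/(εσA) = 10.2/(0.48·5.67×10⁻⁸·43.94) = 8.529×10⁶ K⁴.
T = (8.529×10⁶)^(1/4).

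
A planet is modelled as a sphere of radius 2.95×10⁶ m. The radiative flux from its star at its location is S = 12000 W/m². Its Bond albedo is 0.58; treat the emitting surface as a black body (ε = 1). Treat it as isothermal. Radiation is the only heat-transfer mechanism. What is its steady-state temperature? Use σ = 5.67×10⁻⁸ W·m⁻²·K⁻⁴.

T ≈ 386 K

At equilibrium, absorbed power = emitted power.
Absorbing cross-section = πr² = 2.734×10¹³ m²; emitting surface = 4πr² = 1.094×10¹⁴ m² (ratio 4).
(1−a)S·A_cross = εσ·A_surf·T⁴  ⇒  T⁴ = (1−a)S/(4σ).
T⁴ = 0.420·12000/(4·5.67×10⁻⁸) = 2.222×10¹⁰ K⁴.
T = (2.222×10¹⁰)^(1/4).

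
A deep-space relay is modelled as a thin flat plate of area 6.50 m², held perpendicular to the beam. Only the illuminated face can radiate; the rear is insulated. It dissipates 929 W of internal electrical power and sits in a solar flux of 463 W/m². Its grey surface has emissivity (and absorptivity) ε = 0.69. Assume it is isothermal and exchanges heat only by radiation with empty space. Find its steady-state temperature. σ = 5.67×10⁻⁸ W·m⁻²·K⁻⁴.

At steady state, absorbed solar power + internal power = radiated power.
Absorbed: α·S·A_cross = 0.69·463·6.500 = 2077 W (cross-section A).
Total input = 2077 + 929 = 3006 W.
Radiated: εσ·A_surf·T⁴ with A_surf = A = 6.500 m².
T⁴ = 3006/(0.69·5.67×10⁻⁸·6.500) = 1.182×10¹⁰ K⁴.

T ≈ 330 K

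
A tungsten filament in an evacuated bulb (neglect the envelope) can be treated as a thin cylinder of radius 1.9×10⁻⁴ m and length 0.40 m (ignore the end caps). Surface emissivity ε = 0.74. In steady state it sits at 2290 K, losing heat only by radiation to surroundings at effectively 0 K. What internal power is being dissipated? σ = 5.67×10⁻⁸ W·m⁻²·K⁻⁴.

Steady state: P = εσA T⁴.
A = 2πrL = 4.775×10⁻⁴ m²; T⁴ = (2290)⁴ = 2.750×10¹³ K⁴.
P = 0.74 × 5.67×10⁻⁸ × 4.775×10⁻⁴ × 2.750×10¹³.

P ≈ 551 W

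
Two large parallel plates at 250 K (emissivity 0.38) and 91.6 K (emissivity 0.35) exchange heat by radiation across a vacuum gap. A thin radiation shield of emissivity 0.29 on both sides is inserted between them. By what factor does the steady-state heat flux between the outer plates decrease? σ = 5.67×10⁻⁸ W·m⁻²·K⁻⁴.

Without shield: q₀ = σΔ(T⁴)/(1/ε₁+1/ε₂−1) with denominator 4.489.
With shield the two gaps are in series; the resistances add: (1/ε₁+1/ε_s−1)+(1/ε_s+1/ε₂−1) = 5.080+5.305 = 10.39.
Heat-flux ratio q₀/q = 10.39/4.489.

factor ≈ 2.31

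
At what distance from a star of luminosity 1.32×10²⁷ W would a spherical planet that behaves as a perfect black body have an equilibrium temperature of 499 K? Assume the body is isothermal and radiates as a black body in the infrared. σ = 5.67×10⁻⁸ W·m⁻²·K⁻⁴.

For an isothermal black-emitting sphere, (1−a)S·πr² = σ·4πr²·T⁴ ⇒ S = 4σT⁴/(1−a).
S = 4·5.67×10⁻⁸·(499)⁴/1.00 = 14060 W/m².
Flux falls as S = L/(4πd²), so d = √(L/(4πS)) = √(1.32×10²⁷/(4π·14060)).

d ≈ 8.64×10¹⁰ m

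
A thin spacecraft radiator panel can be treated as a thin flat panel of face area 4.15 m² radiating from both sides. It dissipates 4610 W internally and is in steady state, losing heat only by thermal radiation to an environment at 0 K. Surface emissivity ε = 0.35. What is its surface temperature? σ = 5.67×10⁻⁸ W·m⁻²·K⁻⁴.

T ≈ 409 K

Steady state: internal power = radiated power, P = εσA T⁴.
Radiating area A = 2·4.15 = 8.300 m².
T⁴ = P/(εσA) = 4610/(0.35·5.67×10⁻⁸·8.300) = 2.799×10¹⁰ K⁴.
T = (2.799×10¹⁰)^(1/4).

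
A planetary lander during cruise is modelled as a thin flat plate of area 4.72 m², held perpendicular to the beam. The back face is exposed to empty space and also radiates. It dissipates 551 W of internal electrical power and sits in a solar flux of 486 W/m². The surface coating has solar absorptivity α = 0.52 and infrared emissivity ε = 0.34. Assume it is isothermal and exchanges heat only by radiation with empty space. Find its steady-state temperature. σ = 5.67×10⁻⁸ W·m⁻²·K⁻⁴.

At steady state, absorbed solar power + internal power = radiated power.
Absorbed: α·S·A_cross = 0.52·486·4.720 = 1193 W (cross-section A).
Total input = 1193 + 551 = 1744 W.
Radiated: εσ·A_surf·T⁴ with A_surf = 2A = 9.440 m².
T⁴ = 1744/(0.34·5.67×10⁻⁸·9.440) = 9.582×10⁹ K⁴.

T ≈ 313 K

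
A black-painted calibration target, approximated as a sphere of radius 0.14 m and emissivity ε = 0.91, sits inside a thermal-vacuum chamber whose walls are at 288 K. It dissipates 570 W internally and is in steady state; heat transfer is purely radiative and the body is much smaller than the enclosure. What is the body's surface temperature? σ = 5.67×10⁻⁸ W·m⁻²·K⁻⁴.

T ≈ 477 K

For a small grey body in a large enclosure, net radiated power = εσA(T⁴ − T_w⁴).
Steady state: P = εσA(T⁴ − T_w⁴) with A = 4πr² = 0.2463 m².
T⁴ = P/(εσA) + T_w⁴ = 570/(0.91·5.67×10⁻⁸·0.2463) + (288)⁴
    = 4.485×10¹⁰ + 6.880×10⁹ = 5.173×10¹⁰ K⁴.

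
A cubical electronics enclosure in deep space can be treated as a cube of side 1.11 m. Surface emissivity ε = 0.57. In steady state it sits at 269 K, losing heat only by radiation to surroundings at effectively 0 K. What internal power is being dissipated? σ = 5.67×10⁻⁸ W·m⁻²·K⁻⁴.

Steady state: P = εσA T⁴.
A = 6L² = 7.393 m²; T⁴ = (269)⁴ = 5.236×10⁹ K⁴.
P = 0.57 × 5.67×10⁻⁸ × 7.393 × 5.236×10⁹.

P ≈ 1250 W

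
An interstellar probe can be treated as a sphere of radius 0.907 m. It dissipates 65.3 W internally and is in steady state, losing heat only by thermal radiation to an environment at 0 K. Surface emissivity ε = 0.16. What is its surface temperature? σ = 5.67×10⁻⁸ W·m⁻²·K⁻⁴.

T ≈ 162 K

Steady state: internal power = radiated power, P = εσA T⁴.
Radiating area A = 4πr² = 10.34 m².
T⁴ = P/(εσA) = 65.3/(0.16·5.67×10⁻⁸·10.34) = 6.963×10⁸ K⁴.
T = (6.963×10⁸)^(1/4).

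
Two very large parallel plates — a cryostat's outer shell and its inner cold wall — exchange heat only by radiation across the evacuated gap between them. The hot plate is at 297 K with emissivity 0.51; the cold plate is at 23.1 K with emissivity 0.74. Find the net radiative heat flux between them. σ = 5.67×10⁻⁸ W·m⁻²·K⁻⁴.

q ≈ 191 W/m²

For two infinite grey parallel plates, q = σ(T₁⁴ − T₂⁴)/(1/ε₁ + 1/ε₂ − 1).
T₁⁴ − T₂⁴ = 7.781×10⁹ − 2.847×10⁵ = 7.781×10⁹ K⁴.
1/ε₁ + 1/ε₂ − 1 = 1.961 + 1.351 − 1 = 2.312.
q = 5.67×10⁻⁸ × 7.781×10⁹ / 2.312.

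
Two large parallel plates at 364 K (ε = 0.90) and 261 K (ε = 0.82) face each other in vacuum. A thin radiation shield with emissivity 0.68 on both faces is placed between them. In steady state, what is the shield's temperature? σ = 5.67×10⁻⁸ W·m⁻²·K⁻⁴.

In steady state the net flux on the hot side equals that on the cold side.
σ(T₁⁴−T_s⁴)/D₁ = σ(T_s⁴−T₂⁴)/D₂, with D₁ = 1/ε₁+1/ε_s−1 = 1.582, D₂ = 1/ε_s+1/ε₂−1 = 1.690.
Solve for T_s⁴: T_s⁴ = (D₂·T₁⁴ + D₁·T₂⁴)/(D₁+D₂) = 1.131×10¹⁰ K⁴.

T_s ≈ 326 K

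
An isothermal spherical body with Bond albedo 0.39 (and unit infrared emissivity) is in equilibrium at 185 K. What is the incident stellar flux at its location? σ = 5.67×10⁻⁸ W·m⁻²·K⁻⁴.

(1−a)S·πr² = σ·4πr²·T⁴ ⇒ S = 4σT⁴/(1−a).
S = 4·5.67×10⁻⁸·1.171×10⁹/0.610.

S ≈ 436 W/m²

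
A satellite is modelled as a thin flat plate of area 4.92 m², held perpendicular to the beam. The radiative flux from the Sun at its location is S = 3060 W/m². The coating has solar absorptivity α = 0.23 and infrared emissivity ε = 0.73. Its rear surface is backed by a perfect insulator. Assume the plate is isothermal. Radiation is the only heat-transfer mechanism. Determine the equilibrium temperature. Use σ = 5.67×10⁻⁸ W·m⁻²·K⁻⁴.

T ≈ 361 K

At equilibrium, absorbed power = emitted power.
Absorbing cross-section = A = 4.920 m²; emitting surface = A = 4.920 m² (ratio 1).
αS·A_cross = εσ·A_surf·T⁴  ⇒  T⁴ = αS/(ε·1σ).
T⁴ = 0.230·3060/(0.73·1·5.67×10⁻⁸) = 1.700×10¹⁰ K⁴.
T = (1.700×10¹⁰)^(1/4).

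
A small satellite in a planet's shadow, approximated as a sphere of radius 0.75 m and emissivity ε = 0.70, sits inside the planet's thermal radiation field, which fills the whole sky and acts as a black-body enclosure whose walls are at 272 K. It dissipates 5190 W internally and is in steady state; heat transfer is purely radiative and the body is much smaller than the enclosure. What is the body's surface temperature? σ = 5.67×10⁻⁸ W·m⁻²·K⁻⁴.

For a small grey body in a large enclosure, net radiated power = εσA(T⁴ − T_w⁴).
Steady state: P = εσA(T⁴ − T_w⁴) with A = 4πr² = 7.069 m².
T⁴ = P/(εσA) + T_w⁴ = 5190/(0.70·5.67×10⁻⁸·7.069) + (272)⁴
    = 1.850×10¹⁰ + 5.474×10⁹ = 2.397×10¹⁰ K⁴.

T ≈ 393 K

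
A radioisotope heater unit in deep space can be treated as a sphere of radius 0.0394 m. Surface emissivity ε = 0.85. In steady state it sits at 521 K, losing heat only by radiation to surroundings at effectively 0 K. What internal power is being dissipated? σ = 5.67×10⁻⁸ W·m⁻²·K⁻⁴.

P ≈ 69.3 W

Steady state: P = εσA T⁴.
A = 4πr² = 0.01951 m²; T⁴ = (521)⁴ = 7.368×10¹⁰ K⁴.
P = 0.85 × 5.67×10⁻⁸ × 0.01951 × 7.368×10¹⁰.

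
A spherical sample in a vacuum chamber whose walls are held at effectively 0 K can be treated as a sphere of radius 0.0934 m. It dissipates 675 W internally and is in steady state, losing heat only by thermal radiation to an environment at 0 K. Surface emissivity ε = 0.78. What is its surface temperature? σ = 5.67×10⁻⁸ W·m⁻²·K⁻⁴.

T ≈ 611 K

Steady state: internal power = radiated power, P = εσA T⁴.
Radiating area A = 4πr² = 0.1096 m².
T⁴ = P/(εσA) = 675/(0.78·5.67×10⁻⁸·0.1096) = 1.392×10¹¹ K⁴.
T = (1.392×10¹¹)^(1/4).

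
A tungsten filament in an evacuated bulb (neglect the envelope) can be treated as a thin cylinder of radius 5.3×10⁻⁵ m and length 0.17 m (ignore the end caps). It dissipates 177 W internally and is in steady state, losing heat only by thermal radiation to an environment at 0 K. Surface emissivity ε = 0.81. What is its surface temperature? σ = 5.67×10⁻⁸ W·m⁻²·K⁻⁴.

Steady state: internal power = radiated power, P = εσA T⁴.
Radiating area A = 2πrL = 5.661×10⁻⁵ m².
T⁴ = P/(εσA) = 177/(0.81·5.67×10⁻⁸·5.661×10⁻⁵) = 6.808×10¹³ K⁴.
T = (6.808×10¹³)^(1/4).

T ≈ 2870 K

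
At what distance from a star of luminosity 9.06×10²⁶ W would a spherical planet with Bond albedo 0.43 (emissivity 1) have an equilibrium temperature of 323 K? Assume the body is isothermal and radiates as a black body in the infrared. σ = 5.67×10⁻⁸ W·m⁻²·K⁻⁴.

For an isothermal black-emitting sphere, (1−a)S·πr² = σ·4πr²·T⁴ ⇒ S = 4σT⁴/(1−a).
S = 4·5.67×10⁻⁸·(323)⁴/0.570 = 4331 W/m².
Flux falls as S = L/(4πd²), so d = √(L/(4πS)) = √(9.06×10²⁶/(4π·4331)).

d ≈ 1.29×10¹¹ m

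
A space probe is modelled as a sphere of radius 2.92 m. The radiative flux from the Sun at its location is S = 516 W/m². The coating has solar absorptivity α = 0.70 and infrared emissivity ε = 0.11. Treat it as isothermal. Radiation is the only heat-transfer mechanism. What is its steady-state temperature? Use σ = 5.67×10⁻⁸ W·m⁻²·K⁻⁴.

T ≈ 347 K

At equilibrium, absorbed power = emitted power.
Absorbing cross-section = πr² = 26.79 m²; emitting surface = 4πr² = 107.1 m² (ratio 4).
αS·A_cross = εσ·A_surf·T⁴  ⇒  T⁴ = αS/(ε·4σ).
T⁴ = 0.700·516/(0.11·4·5.67×10⁻⁸) = 1.448×10¹⁰ K⁴.
T = (1.448×10¹⁰)^(1/4).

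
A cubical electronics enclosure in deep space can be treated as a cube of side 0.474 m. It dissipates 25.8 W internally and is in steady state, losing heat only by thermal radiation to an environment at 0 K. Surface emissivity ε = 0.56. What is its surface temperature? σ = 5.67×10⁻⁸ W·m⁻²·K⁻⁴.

Steady state: internal power = radiated power, P = εσA T⁴.
Radiating area A = 6L² = 1.348 m².
T⁴ = P/(εσA) = 25.8/(0.56·5.67×10⁻⁸·1.348) = 6.028×10⁸ K⁴.
T = (6.028×10⁸)^(1/4).

T ≈ 157 K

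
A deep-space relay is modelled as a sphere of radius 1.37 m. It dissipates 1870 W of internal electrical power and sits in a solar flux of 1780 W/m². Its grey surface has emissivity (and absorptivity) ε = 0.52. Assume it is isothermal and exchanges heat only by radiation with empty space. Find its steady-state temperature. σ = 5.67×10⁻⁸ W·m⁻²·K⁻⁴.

At steady state, absorbed solar power + internal power = radiated power.
Absorbed: α·S·A_cross = 0.52·1780·5.896 = 5458 W (cross-section πr²).
Total input = 5458 + 1870 = 7328 W.
Radiated: εσ·A_surf·T⁴ with A_surf = 4πr² = 23.59 m².
T⁴ = 7328/(0.52·5.67×10⁻⁸·23.59) = 1.054×10¹⁰ K⁴.

T ≈ 320 K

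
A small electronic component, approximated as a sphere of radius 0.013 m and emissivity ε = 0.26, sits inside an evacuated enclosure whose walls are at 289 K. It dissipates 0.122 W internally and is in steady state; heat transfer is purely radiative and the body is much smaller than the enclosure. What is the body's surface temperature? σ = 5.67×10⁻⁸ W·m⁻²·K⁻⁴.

For a small grey body in a large enclosure, net radiated power = εσA(T⁴ − T_w⁴).
Steady state: P = εσA(T⁴ − T_w⁴) with A = 4πr² = 0.002124 m².
T⁴ = P/(εσA) + T_w⁴ = 0.122/(0.26·5.67×10⁻⁸·0.002124) + (289)⁴
    = 3.897×10⁹ + 6.976×10⁹ = 1.087×10¹⁰ K⁴.

T ≈ 323 K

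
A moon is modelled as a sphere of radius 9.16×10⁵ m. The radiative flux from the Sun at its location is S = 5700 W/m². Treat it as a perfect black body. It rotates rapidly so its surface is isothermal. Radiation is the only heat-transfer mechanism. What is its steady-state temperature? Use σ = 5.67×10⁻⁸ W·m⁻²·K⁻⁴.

At equilibrium, absorbed power = emitted power.
Absorbing cross-section = πr² = 2.636×10¹² m²; emitting surface = 4πr² = 1.054×10¹³ m² (ratio 4).
S·A_cross = εσ·A_surf·T⁴  ⇒  T⁴ = S/(4σ).
T⁴ = 1.00·5700/(4·5.67×10⁻⁸) = 2.513×10¹⁰ K⁴.
T = (2.513×10¹⁰)^(1/4).

T ≈ 398 K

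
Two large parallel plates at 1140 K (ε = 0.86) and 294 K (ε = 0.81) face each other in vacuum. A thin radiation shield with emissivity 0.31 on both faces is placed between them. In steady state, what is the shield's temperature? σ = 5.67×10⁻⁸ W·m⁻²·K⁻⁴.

In steady state the net flux on the hot side equals that on the cold side.
σ(T₁⁴−T_s⁴)/D₁ = σ(T_s⁴−T₂⁴)/D₂, with D₁ = 1/ε₁+1/ε_s−1 = 3.389, D₂ = 1/ε_s+1/ε₂−1 = 3.460.
Solve for T_s⁴: T_s⁴ = (D₂·T₁⁴ + D₁·T₂⁴)/(D₁+D₂) = 8.570×10¹¹ K⁴.

T_s ≈ 962 K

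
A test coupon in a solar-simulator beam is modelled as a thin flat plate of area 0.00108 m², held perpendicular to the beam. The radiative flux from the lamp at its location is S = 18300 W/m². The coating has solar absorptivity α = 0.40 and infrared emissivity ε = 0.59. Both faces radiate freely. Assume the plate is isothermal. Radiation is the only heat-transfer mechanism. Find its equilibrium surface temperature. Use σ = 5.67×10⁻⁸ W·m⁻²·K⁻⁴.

At equilibrium, absorbed power = emitted power.
Absorbing cross-section = A = 0.001080 m²; emitting surface = 2A = 0.002160 m² (ratio 2).
αS·A_cross = εσ·A_surf·T⁴  ⇒  T⁴ = αS/(ε·2σ).
T⁴ = 0.400·18300/(0.59·2·5.67×10⁻⁸) = 1.094×10¹¹ K⁴.
T = (1.094×10¹¹)^(1/4).

T ≈ 575 K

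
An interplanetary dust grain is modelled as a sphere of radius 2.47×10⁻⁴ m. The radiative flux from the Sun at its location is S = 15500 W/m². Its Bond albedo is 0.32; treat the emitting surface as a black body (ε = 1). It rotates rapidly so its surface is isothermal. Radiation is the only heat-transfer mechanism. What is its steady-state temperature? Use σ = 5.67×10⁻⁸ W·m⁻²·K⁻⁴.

At equilibrium, absorbed power = emitted power.
Absorbing cross-section = πr² = 1.917×10⁻⁷ m²; emitting surface = 4πr² = 7.667×10⁻⁷ m² (ratio 4).
(1−a)S·A_cross = εσ·A_surf·T⁴  ⇒  T⁴ = (1−a)S/(4σ).
T⁴ = 0.680·15500/(4·5.67×10⁻⁸) = 4.647×10¹⁰ K⁴.
T = (4.647×10¹⁰)^(1/4).

T ≈ 464 K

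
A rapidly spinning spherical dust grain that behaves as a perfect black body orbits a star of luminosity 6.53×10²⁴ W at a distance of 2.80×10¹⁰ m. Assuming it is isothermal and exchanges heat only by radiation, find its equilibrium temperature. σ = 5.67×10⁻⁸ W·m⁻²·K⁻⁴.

First find the stellar flux at distance d: S = L/(4πd²) = 6.53×10²⁴/(4π·(2.80×10¹⁰)²) = 662.8 W/m².
For an isothermal sphere, absorbed (1−a)S·πr² = emitted σ·4πr²·T⁴, so T⁴ = (1−a)S/(4σ).
T⁴ = 1.00·662.8/(4·5.67×10⁻⁸) = 2.922×10⁹ K⁴.

T ≈ 233 K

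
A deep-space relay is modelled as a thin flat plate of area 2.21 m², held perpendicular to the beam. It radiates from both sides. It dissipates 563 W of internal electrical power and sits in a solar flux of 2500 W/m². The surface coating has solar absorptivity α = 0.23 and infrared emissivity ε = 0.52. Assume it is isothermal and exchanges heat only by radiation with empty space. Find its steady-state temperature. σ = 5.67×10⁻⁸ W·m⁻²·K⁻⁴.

At steady state, absorbed solar power + internal power = radiated power.
Absorbed: α·S·A_cross = 0.23·2500·2.210 = 1271 W (cross-section A).
Total input = 1271 + 563 = 1834 W.
Radiated: εσ·A_surf·T⁴ with A_surf = 2A = 4.420 m².
T⁴ = 1834/(0.52·5.67×10⁻⁸·4.420) = 1.407×10¹⁰ K⁴.

T ≈ 344 K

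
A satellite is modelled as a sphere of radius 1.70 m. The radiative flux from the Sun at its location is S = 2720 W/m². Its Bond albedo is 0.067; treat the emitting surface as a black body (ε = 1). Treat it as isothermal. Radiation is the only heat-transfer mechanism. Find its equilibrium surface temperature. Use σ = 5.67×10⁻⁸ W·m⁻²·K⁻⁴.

T ≈ 325 K

At equilibrium, absorbed power = emitted power.
Absorbing cross-section = πr² = 9.079 m²; emitting surface = 4πr² = 36.32 m² (ratio 4).
(1−a)S·A_cross = εσ·A_surf·T⁴  ⇒  T⁴ = (1−a)S/(4σ).
T⁴ = 0.933·2720/(4·5.67×10⁻⁸) = 1.119×10¹⁰ K⁴.
T = (1.119×10¹⁰)^(1/4).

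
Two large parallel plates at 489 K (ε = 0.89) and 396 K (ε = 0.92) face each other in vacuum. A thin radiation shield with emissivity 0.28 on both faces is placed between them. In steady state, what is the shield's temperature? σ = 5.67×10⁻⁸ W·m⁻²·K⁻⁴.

T_s ≈ 449 K

In steady state the net flux on the hot side equals that on the cold side.
σ(T₁⁴−T_s⁴)/D₁ = σ(T_s⁴−T₂⁴)/D₂, with D₁ = 1/ε₁+1/ε_s−1 = 3.695, D₂ = 1/ε_s+1/ε₂−1 = 3.658.
Solve for T_s⁴: T_s⁴ = (D₂·T₁⁴ + D₁·T₂⁴)/(D₁+D₂) = 4.080×10¹⁰ K⁴.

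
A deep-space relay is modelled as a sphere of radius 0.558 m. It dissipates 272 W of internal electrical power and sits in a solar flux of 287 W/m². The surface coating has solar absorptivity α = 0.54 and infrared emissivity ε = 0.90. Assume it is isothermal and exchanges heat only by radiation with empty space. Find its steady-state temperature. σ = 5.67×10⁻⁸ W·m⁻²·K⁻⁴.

T ≈ 215 K

At steady state, absorbed solar power + internal power = radiated power.
Absorbed: α·S·A_cross = 0.54·287·0.9782 = 151.6 W (cross-section πr²).
Total input = 151.6 + 272 = 423.6 W.
Radiated: εσ·A_surf·T⁴ with A_surf = 4πr² = 3.913 m².
T⁴ = 423.6/(0.90·5.67×10⁻⁸·3.913) = 2.122×10⁹ K⁴.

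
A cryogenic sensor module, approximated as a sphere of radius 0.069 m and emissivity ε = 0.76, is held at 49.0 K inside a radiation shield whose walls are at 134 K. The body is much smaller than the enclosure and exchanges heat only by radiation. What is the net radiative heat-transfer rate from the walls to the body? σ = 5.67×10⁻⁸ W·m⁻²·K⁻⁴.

For a small grey body in a large enclosure: P_net = εσA(T_body⁴ − T_wall⁴).
A = 4πr² = 0.05983 m²; T_body⁴ − T_wall⁴ = 5.765×10⁶ − 3.224×10⁸ = -3.167×10⁸ K⁴.
|P_net| = 0.76·5.67×10⁻⁸·0.05983·3.167×10⁸.

P_net ≈ 0.816 W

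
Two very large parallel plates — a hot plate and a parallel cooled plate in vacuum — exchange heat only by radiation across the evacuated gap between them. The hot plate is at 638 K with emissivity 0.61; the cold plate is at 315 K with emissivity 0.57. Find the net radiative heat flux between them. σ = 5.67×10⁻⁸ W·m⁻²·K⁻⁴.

For two infinite grey parallel plates, q = σ(T₁⁴ − T₂⁴)/(1/ε₁ + 1/ε₂ − 1).
T₁⁴ − T₂⁴ = 1.657×10¹¹ − 9.846×10⁹ = 1.558×10¹¹ K⁴.
1/ε₁ + 1/ε₂ − 1 = 1.639 + 1.754 − 1 = 2.394.
q = 5.67×10⁻⁸ × 1.558×10¹¹ / 2.394.

q ≈ 3690 W/m²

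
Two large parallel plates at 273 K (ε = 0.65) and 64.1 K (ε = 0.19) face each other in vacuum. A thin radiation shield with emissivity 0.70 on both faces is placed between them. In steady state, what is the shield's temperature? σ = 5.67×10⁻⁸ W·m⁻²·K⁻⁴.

T_s ≈ 254 K

In steady state the net flux on the hot side equals that on the cold side.
σ(T₁⁴−T_s⁴)/D₁ = σ(T_s⁴−T₂⁴)/D₂, with D₁ = 1/ε₁+1/ε_s−1 = 1.967, D₂ = 1/ε_s+1/ε₂−1 = 5.692.
Solve for T_s⁴: T_s⁴ = (D₂·T₁⁴ + D₁·T₂⁴)/(D₁+D₂) = 4.132×10⁹ K⁴.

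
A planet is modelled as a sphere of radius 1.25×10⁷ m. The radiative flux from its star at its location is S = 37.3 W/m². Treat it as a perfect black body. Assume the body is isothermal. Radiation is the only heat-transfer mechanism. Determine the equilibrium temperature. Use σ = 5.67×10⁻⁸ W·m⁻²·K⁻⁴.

At equilibrium, absorbed power = emitted power.
Absorbing cross-section = πr² = 4.909×10¹⁴ m²; emitting surface = 4πr² = 1.963×10¹⁵ m² (ratio 4).
S·A_cross = εσ·A_surf·T⁴  ⇒  T⁴ = S/(4σ).
T⁴ = 1.00·37.3/(4·5.67×10⁻⁸) = 1.645×10⁸ K⁴.
T = (1.645×10⁸)^(1/4).

T ≈ 113 K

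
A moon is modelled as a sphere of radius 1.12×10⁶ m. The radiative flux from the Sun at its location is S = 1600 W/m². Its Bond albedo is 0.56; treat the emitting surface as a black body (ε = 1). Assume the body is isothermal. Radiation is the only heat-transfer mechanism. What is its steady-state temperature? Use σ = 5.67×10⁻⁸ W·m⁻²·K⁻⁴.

At equilibrium, absorbed power = emitted power.
Absorbing cross-section = πr² = 3.941×10¹² m²; emitting surface = 4πr² = 1.576×10¹³ m² (ratio 4).
(1−a)S·A_cross = εσ·A_surf·T⁴  ⇒  T⁴ = (1−a)S/(4σ).
T⁴ = 0.440·1600/(4·5.67×10⁻⁸) = 3.104×10⁹ K⁴.
T = (3.104×10⁹)^(1/4).

T ≈ 236 K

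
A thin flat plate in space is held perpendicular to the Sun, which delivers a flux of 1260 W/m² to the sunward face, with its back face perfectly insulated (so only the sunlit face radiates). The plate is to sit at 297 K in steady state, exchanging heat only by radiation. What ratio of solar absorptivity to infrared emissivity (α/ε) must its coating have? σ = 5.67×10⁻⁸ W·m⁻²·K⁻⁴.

Balance: αS·A = εσ·1A·T⁴ ⇒ α/ε = σT⁴/S.
α/ε = 5.67×10⁻⁸·(297)⁴/1260 = 5.67×10⁻⁸·7.781×10⁹/1260.

α/ε ≈ 0.350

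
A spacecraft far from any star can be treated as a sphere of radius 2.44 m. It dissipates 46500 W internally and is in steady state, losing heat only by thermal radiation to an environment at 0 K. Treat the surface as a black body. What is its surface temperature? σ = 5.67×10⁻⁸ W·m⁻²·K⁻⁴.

T ≈ 324 K

Steady state: internal power = radiated power, P = εσA T⁴.
Radiating area A = 4πr² = 74.82 m².
T⁴ = P/(εσA) = 46500/(1.0·5.67×10⁻⁸·74.82) = 1.096×10¹⁰ K⁴.
T = (1.096×10¹⁰)^(1/4).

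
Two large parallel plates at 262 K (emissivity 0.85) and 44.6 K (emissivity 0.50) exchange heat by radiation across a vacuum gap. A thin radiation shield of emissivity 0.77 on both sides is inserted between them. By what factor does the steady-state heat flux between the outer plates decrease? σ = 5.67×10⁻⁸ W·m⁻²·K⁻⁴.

factor ≈ 1.73

Without shield: q₀ = σΔ(T⁴)/(1/ε₁+1/ε₂−1) with denominator 2.176.
With shield the two gaps are in series; the resistances add: (1/ε₁+1/ε_s−1)+(1/ε_s+1/ε₂−1) = 1.475+2.299 = 3.774.
Heat-flux ratio q₀/q = 3.774/2.176.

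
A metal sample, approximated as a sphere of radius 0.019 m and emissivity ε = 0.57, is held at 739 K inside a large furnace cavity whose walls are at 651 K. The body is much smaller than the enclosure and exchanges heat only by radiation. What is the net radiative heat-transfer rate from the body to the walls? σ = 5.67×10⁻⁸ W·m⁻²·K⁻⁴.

P_net ≈ 17.4 W

For a small grey body in a large enclosure: P_net = εσA(T_body⁴ − T_wall⁴).
A = 4πr² = 0.004536 m²; T_body⁴ − T_wall⁴ = 2.982×10¹¹ − 1.796×10¹¹ = 1.186×10¹¹ K⁴.
|P_net| = 0.57·5.67×10⁻⁸·0.004536·1.186×10¹¹.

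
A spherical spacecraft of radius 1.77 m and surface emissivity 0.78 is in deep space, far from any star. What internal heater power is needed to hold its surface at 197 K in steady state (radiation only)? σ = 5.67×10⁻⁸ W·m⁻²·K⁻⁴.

P = εσ·4πr²·T⁴.
4πr² = 39.37 m²; T⁴ = 1.506×10⁹ K⁴.
P = 0.78·5.67×10⁻⁸·39.37·1.506×10⁹.

P ≈ 2620 W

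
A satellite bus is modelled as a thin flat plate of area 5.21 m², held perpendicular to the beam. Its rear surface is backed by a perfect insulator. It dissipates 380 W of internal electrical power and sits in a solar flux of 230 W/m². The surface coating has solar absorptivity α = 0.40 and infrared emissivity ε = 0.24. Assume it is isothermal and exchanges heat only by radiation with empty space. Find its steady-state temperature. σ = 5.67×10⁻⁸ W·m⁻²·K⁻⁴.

T ≈ 332 K

At steady state, absorbed solar power + internal power = radiated power.
Absorbed: α·S·A_cross = 0.40·230·5.210 = 479.3 W (cross-section A).
Total input = 479.3 + 380 = 859.3 W.
Radiated: εσ·A_surf·T⁴ with A_surf = A = 5.210 m².
T⁴ = 859.3/(0.24·5.67×10⁻⁸·5.210) = 1.212×10¹⁰ K⁴.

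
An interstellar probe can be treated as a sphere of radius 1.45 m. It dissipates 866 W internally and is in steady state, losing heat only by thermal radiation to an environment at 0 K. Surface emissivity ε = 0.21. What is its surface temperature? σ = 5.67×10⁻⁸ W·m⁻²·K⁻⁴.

T ≈ 229 K

Steady state: internal power = radiated power, P = εσA T⁴.
Radiating area A = 4πr² = 26.42 m².
T⁴ = P/(εσA) = 866/(0.21·5.67×10⁻⁸·26.42) = 2.753×10⁹ K⁴.
T = (2.753×10⁹)^(1/4).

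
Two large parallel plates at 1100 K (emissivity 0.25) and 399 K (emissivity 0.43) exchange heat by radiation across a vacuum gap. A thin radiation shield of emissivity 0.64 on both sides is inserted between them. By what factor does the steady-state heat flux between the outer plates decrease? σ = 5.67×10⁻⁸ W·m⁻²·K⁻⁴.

factor ≈ 1.40

Without shield: q₀ = σΔ(T⁴)/(1/ε₁+1/ε₂−1) with denominator 5.326.
With shield the two gaps are in series; the resistances add: (1/ε₁+1/ε_s−1)+(1/ε_s+1/ε₂−1) = 4.562+2.888 = 7.451.
Heat-flux ratio q₀/q = 7.451/5.326.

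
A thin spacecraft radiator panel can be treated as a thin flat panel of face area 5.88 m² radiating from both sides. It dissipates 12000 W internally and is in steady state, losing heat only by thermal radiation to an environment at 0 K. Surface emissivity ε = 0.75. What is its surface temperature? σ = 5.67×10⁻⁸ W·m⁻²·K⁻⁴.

T ≈ 394 K

Steady state: internal power = radiated power, P = εσA T⁴.
Radiating area A = 2·5.88 = 11.76 m².
T⁴ = P/(εσA) = 12000/(0.75·5.67×10⁻⁸·11.76) = 2.400×10¹⁰ K⁴.
T = (2.400×10¹⁰)^(1/4).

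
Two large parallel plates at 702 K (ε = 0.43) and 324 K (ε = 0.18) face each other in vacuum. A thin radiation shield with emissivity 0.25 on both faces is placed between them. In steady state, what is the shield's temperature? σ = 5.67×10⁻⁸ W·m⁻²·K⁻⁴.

T_s ≈ 626 K

In steady state the net flux on the hot side equals that on the cold side.
σ(T₁⁴−T_s⁴)/D₁ = σ(T_s⁴−T₂⁴)/D₂, with D₁ = 1/ε₁+1/ε_s−1 = 5.326, D₂ = 1/ε_s+1/ε₂−1 = 8.556.
Solve for T_s⁴: T_s⁴ = (D₂·T₁⁴ + D₁·T₂⁴)/(D₁+D₂) = 1.539×10¹¹ K⁴.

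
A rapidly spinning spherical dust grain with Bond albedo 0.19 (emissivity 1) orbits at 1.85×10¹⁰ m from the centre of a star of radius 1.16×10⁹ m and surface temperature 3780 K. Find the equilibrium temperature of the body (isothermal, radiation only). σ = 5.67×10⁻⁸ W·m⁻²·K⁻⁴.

The star's surface emits σT_*⁴; at distance d the flux is S = σT_*⁴(R_*/d)².
S = 5.67×10⁻⁸·(3780)⁴·(1.16×10⁹/1.85×10¹⁰)² = 45510 W/m².
For an isothermal sphere T⁴ = (1−a)S/(4σ) = 1.625×10¹¹ K⁴.

T ≈ 635 K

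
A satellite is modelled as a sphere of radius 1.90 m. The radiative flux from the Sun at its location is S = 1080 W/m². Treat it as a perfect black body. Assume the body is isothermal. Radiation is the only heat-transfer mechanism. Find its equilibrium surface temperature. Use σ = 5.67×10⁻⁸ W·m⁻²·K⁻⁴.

T ≈ 263 K

At equilibrium, absorbed power = emitted power.
Absorbing cross-section = πr² = 11.34 m²; emitting surface = 4πr² = 45.36 m² (ratio 4).
S·A_cross = εσ·A_surf·T⁴  ⇒  T⁴ = S/(4σ).
T⁴ = 1.00·1080/(4·5.67×10⁻⁸) = 4.762×10⁹ K⁴.
T = (4.762×10⁹)^(1/4).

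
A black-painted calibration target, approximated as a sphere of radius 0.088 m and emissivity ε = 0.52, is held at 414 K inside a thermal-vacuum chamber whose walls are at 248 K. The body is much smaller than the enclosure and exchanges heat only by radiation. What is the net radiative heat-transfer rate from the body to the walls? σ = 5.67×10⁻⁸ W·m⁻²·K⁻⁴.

P_net ≈ 73.4 W

For a small grey body in a large enclosure: P_net = εσA(T_body⁴ − T_wall⁴).
A = 4πr² = 0.09731 m²; T_body⁴ − T_wall⁴ = 2.938×10¹⁰ − 3.783×10⁹ = 2.559×10¹⁰ K⁴.
|P_net| = 0.52·5.67×10⁻⁸·0.09731·2.559×10¹⁰.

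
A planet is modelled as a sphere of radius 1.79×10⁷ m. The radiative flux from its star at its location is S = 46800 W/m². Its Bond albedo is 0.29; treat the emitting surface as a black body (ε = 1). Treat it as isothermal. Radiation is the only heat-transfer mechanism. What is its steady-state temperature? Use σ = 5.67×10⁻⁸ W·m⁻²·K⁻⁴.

T ≈ 619 K

At equilibrium, absorbed power = emitted power.
Absorbing cross-section = πr² = 1.007×10¹⁵ m²; emitting surface = 4πr² = 4.026×10¹⁵ m² (ratio 4).
(1−a)S·A_cross = εσ·A_surf·T⁴  ⇒  T⁴ = (1−a)S/(4σ).
T⁴ = 0.710·46800/(4·5.67×10⁻⁸) = 1.465×10¹¹ K⁴.
T = (1.465×10¹¹)^(1/4).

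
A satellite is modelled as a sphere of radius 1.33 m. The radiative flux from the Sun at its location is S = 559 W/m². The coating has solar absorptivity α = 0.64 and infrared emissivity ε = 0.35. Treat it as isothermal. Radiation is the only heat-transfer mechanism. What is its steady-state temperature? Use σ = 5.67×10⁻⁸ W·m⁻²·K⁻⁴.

T ≈ 259 K

At equilibrium, absorbed power = emitted power.
Absorbing cross-section = πr² = 5.557 m²; emitting surface = 4πr² = 22.23 m² (ratio 4).
αS·A_cross = εσ·A_surf·T⁴  ⇒  T⁴ = αS/(ε·4σ).
T⁴ = 0.640·559/(0.35·4·5.67×10⁻⁸) = 4.507×10⁹ K⁴.
T = (4.507×10⁹)^(1/4).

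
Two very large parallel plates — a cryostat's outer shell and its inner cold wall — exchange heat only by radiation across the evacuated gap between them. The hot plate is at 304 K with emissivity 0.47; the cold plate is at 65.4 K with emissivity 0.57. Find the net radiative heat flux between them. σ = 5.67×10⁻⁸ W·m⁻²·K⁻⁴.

q ≈ 168 W/m²

For two infinite grey parallel plates, q = σ(T₁⁴ − T₂⁴)/(1/ε₁ + 1/ε₂ − 1).
T₁⁴ − T₂⁴ = 8.541×10⁹ − 1.829×10⁷ = 8.522×10⁹ K⁴.
1/ε₁ + 1/ε₂ − 1 = 2.128 + 1.754 − 1 = 2.882.
q = 5.67×10⁻⁸ × 8.522×10⁹ / 2.882.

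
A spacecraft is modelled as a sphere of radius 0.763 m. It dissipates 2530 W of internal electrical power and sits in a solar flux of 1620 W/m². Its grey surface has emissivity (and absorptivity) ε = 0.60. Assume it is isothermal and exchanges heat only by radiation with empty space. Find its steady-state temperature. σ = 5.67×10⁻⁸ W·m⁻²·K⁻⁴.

T ≈ 363 K

At steady state, absorbed solar power + internal power = radiated power.
Absorbed: α·S·A_cross = 0.60·1620·1.829 = 1778 W (cross-section πr²).
Total input = 1778 + 2530 = 4308 W.
Radiated: εσ·A_surf·T⁴ with A_surf = 4πr² = 7.316 m².
T⁴ = 4308/(0.60·5.67×10⁻⁸·7.316) = 1.731×10¹⁰ K⁴.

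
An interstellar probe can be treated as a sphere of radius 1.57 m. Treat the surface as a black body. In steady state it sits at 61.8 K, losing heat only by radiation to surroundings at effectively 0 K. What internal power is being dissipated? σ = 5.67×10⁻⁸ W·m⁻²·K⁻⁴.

P ≈ 25.6 W

Steady state: P = εσA T⁴.
A = 4πr² = 30.97 m²; T⁴ = (61.8)⁴ = 1.459×10⁷ K⁴.
P = 1.0 × 5.67×10⁻⁸ × 30.97 × 1.459×10⁷.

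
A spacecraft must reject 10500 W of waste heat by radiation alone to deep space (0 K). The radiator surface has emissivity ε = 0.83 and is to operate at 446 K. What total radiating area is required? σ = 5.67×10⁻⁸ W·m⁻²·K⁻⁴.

A ≈ 5.64 m²

P = εσA T⁴ ⇒ A = P/(εσT⁴).
T⁴ = 3.957×10¹⁰ K⁴.
A = 10500/(0.83 × 5.67×10⁻⁸ × 3.957×10¹⁰).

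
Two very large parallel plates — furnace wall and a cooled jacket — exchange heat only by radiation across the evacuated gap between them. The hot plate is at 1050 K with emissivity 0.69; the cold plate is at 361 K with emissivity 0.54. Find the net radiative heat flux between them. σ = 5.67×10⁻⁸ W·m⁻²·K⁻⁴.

q ≈ 29500 W/m²

For two infinite grey parallel plates, q = σ(T₁⁴ − T₂⁴)/(1/ε₁ + 1/ε₂ − 1).
T₁⁴ − T₂⁴ = 1.216×10¹² − 1.698×10¹⁰ = 1.199×10¹² K⁴.
1/ε₁ + 1/ε₂ − 1 = 1.449 + 1.852 − 1 = 2.301.
q = 5.67×10⁻⁸ × 1.199×10¹² / 2.301.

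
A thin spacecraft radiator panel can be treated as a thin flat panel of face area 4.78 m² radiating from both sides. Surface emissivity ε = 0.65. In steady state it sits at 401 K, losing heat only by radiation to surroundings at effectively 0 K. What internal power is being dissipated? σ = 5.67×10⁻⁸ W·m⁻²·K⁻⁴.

Steady state: P = εσA T⁴.
A = 2·4.78 = 9.560 m²; T⁴ = (401)⁴ = 2.586×10¹⁰ K⁴.
P = 0.65 × 5.67×10⁻⁸ × 9.560 × 2.586×10¹⁰.

P ≈ 9110 W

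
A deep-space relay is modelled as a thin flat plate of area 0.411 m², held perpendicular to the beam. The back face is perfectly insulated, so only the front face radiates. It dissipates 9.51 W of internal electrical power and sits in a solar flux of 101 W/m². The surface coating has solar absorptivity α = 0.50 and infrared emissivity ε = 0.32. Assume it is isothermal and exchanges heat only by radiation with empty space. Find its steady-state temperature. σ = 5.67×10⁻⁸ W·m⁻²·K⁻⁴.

At steady state, absorbed solar power + internal power = radiated power.
Absorbed: α·S·A_cross = 0.50·101·0.4110 = 20.76 W (cross-section A).
Total input = 20.76 + 9.51 = 30.27 W.
Radiated: εσ·A_surf·T⁴ with A_surf = A = 0.4110 m².
T⁴ = 30.27/(0.32·5.67×10⁻⁸·0.4110) = 4.059×10⁹ K⁴.

T ≈ 252 K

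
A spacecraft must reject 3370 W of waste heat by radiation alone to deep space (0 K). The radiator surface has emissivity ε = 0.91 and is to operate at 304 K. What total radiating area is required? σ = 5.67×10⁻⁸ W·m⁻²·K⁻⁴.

P = εσA T⁴ ⇒ A = P/(εσT⁴).
T⁴ = 8.541×10⁹ K⁴.
A = 3370/(0.91 × 5.67×10⁻⁸ × 8.541×10⁹).

A ≈ 7.65 m²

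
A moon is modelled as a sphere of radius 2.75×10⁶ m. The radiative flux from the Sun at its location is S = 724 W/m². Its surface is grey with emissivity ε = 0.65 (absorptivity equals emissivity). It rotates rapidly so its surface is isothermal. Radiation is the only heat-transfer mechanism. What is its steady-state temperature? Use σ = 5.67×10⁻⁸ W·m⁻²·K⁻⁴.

At equilibrium, absorbed power = emitted power.
Absorbing cross-section = πr² = 2.376×10¹³ m²; emitting surface = 4πr² = 9.503×10¹³ m² (ratio 4).
εS·A_cross = εσ·A_surf·T⁴  ⇒  T⁴ = S/(4σ)   (ε cancels).
T⁴ = 724/(4·5.67×10⁻⁸) = 3.192×10⁹ K⁴.
T = (3.192×10⁹)^(1/4).

T ≈ 238 K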